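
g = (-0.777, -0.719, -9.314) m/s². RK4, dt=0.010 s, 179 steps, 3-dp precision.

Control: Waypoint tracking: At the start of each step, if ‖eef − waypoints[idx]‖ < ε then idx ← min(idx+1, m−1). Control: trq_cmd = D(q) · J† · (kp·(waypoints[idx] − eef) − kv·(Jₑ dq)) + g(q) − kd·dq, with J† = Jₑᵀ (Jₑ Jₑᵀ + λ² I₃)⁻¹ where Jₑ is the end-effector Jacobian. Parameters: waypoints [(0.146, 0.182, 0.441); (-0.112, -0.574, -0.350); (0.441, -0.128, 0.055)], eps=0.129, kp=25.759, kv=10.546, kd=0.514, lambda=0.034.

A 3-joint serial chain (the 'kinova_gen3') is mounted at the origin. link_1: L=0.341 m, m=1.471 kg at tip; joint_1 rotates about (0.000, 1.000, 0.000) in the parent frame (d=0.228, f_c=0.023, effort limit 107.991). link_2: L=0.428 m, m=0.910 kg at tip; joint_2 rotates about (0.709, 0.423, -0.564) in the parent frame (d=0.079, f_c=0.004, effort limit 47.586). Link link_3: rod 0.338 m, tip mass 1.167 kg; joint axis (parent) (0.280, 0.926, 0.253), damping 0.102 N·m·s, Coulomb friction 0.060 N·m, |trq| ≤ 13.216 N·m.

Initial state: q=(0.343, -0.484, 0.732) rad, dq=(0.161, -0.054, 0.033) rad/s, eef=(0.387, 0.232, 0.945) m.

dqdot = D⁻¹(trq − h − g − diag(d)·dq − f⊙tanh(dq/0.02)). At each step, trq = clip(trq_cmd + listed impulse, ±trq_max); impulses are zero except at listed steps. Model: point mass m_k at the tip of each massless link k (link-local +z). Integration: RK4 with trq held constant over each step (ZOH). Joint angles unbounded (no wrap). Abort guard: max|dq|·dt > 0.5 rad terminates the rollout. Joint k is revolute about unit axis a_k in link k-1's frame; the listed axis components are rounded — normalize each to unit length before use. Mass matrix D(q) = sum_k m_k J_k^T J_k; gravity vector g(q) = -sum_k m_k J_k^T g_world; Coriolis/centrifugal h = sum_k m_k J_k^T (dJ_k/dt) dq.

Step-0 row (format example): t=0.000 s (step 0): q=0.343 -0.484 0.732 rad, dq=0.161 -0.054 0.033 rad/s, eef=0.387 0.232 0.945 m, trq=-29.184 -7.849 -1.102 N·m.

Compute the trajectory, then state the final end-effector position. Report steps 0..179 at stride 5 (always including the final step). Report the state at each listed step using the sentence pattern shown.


t=0.050 s (step 5): q=0.320 -0.485 0.825 rad, dq=-0.891 0.000 2.999 rad/s, eef=0.385 0.232 0.931 m, trq=-16.193 -3.665 -2.692 N·m.
t=0.100 s (step 10): q=0.267 -0.485 0.989 rad, dq=-1.142 0.012 3.388 rad/s, eef=0.368 0.231 0.907 m, trq=-7.317 -0.766 -2.732 N·m.
t=0.150 s (step 15): q=0.211 -0.484 1.153 rad, dq=-1.103 -0.002 3.134 rad/s, eef=0.343 0.229 0.881 m, trq=-2.590 0.841 -2.703 N·m.
t=0.200 s (step 20): q=0.159 -0.485 1.302 rad, dq=-0.975 -0.021 2.800 rad/s, eef=0.317 0.227 0.854 m, trq=-0.209 1.689 -2.804 N·m.
t=0.250 s (step 25): q=0.113 -0.486 1.434 rad, dq=-0.826 -0.035 2.499 rad/s, eef=0.293 0.225 0.826 m, trq=0.973 2.132 -2.979 N·m.
t=0.300 s (step 30): q=0.076 -0.488 1.552 rad, dq=-0.680 -0.042 2.243 rad/s, eef=0.270 0.224 0.799 m, trq=1.548 2.359 -3.168 N·m.
t=0.350 s (step 35): q=0.045 -0.491 1.659 rad, dq=-0.545 -0.044 2.024 rad/s, eef=0.251 0.223 0.773 m, trq=1.811 2.469 -3.337 N·m.
t=0.400 s (step 40): q=0.021 -0.493 1.755 rad, dq=-0.424 -0.041 1.833 rad/s, eef=0.235 0.222 0.747 m, trq=1.909 2.514 -3.469 N·m.
t=0.450 s (step 45): q=0.003 -0.495 1.842 rad, dq=-0.319 -0.035 1.664 rad/s, eef=0.221 0.222 0.723 m, trq=1.916 2.523 -3.561 N·m.
t=0.500 s (step 50): q=-0.011 -0.496 1.922 rad, dq=-0.227 -0.027 1.512 rad/s, eef=0.210 0.220 0.700 m, trq=1.872 2.509 -3.616 N·m.
t=0.550 s (step 55): q=-0.020 -0.497 1.994 rad, dq=-0.149 -0.018 1.376 rad/s, eef=0.200 0.219 0.678 m, trq=1.794 2.483 -3.638 N·m.
t=0.600 s (step 60): q=-0.026 -0.498 2.059 rad, dq=-0.083 -0.008 1.253 rad/s, eef=0.193 0.218 0.658 m, trq=1.694 2.448 -3.633 N·m.
t=0.650 s (step 65): q=-0.029 -0.498 2.119 rad, dq=-0.028 0.002 1.142 rad/s, eef=0.186 0.217 0.640 m, trq=1.579 2.409 -3.606 N·m.
t=0.700 s (step 70): q=-0.029 -0.498 2.174 rad, dq=0.017 0.013 1.042 rad/s, eef=0.181 0.216 0.623 m, trq=1.461 2.367 -3.562 N·m.
t=0.750 s (step 75): q=-0.027 -0.497 2.224 rad, dq=0.052 0.024 0.952 rad/s, eef=0.177 0.214 0.607 m, trq=1.344 2.323 -3.506 N·m.
t=0.800 s (step 80): q=-0.024 -0.495 2.269 rad, dq=0.081 0.034 0.871 rad/s, eef=0.174 0.213 0.593 m, trq=1.216 2.278 -3.440 N·m.
t=0.850 s (step 85): q=-0.019 -0.493 2.311 rad, dq=0.104 0.042 0.797 rad/s, eef=0.171 0.211 0.580 m, trq=1.081 2.232 -3.367 N·m.
t=0.900 s (step 90): q=-0.014 -0.491 2.349 rad, dq=0.121 0.050 0.731 rad/s, eef=0.169 0.210 0.568 m, trq=0.942 2.187 -3.289 N·m.
t=0.950 s (step 95): q=-0.010 -0.460 2.423 rad, dq=-0.038 1.873 3.087 rad/s, eef=0.164 0.201 0.550 m, trq=7.723 8.389 1.412 N·m.
t=1.000 s (step 100): q=-0.006 -0.305 2.636 rad, dq=0.340 4.311 5.222 rad/s, eef=0.147 0.170 0.508 m, trq=18.817 10.056 -2.017 N·m.
t=1.050 s (step 105): q=0.047 -0.012 2.952 rad, dq=2.252 7.893 8.070 rad/s, eef=0.127 0.141 0.474 m, trq=87.397 32.667 -4.815 N·m.
t=1.100 s (step 110): q=0.171 0.303 3.274 rad, dq=0.151 2.031 0.032 rad/s, eef=0.137 0.132 0.490 m, trq=-87.059 -20.208 -1.051 N·m.
t=1.150 s (step 115): q=0.058 0.283 3.041 rad, dq=-4.474 -3.808 -9.139 rad/s, eef=0.145 0.104 0.482 m, trq=-30.399 -8.745 4.408 N·m.
t=1.200 s (step 120): q=-0.088 0.287 2.832 rad, dq=-1.033 5.146 1.461 rad/s, eef=0.132 0.069 0.503 m, trq=52.606 22.229 -1.190 N·m.
t=1.250 s (step 125): q=-0.064 0.722 3.061 rad, dq=1.772 10.996 6.287 rad/s, eef=0.124 0.027 0.495 m, trq=-68.115 -31.051 -3.695 N·m.
t=1.300 s (step 130): q=-0.073 1.007 3.073 rad, dq=-1.816 1.990 -4.007 rad/s, eef=0.135 -0.025 0.480 m, trq=-29.636 -14.275 2.069 N·m.
t=1.350 s (step 135): q=-0.189 1.076 2.844 rad, dq=-1.749 3.896 -2.270 rad/s, eef=0.127 -0.085 0.450 m, trq=14.816 10.100 1.035 N·m.
t=1.400 s (step 140): q=-0.246 1.368 2.801 rad, dq=-0.727 6.839 -0.406 rad/s, eef=0.109 -0.139 0.399 m, trq=1.812 -3.283 1.169 N·m.
t=1.450 s (step 145): q=-0.282 1.688 2.746 rad, dq=-0.883 5.515 -1.989 rad/s, eef=0.088 -0.181 0.322 m, trq=0.955 -9.466 3.385 N·m.
t=1.500 s (step 150): q=-0.342 1.903 2.609 rad, dq=-1.488 3.201 -3.260 rad/s, eef=0.062 -0.211 0.239 m, trq=3.687 -9.823 4.400 N·m.
t=1.550 s (step 155): q=-0.425 2.027 2.441 rad, dq=-1.779 1.928 -3.328 rad/s, eef=0.038 -0.236 0.165 m, trq=4.991 -8.910 4.181 N·m.
t=1.600 s (step 160): q=-0.516 2.107 2.282 rad, dq=-1.871 1.329 -3.029 rad/s, eef=0.018 -0.259 0.103 m, trq=5.132 -8.170 3.735 N·m.
t=1.650 s (step 165): q=-0.613 2.164 2.138 rad, dq=-2.028 1.004 -2.716 rad/s, eef=0.002 -0.280 0.050 m, trq=4.047 -7.325 3.364 N·m.
t=1.700 s (step 170): q=-0.724 2.209 2.010 rad, dq=-2.399 0.808 -2.443 rad/s, eef=-0.008 -0.300 0.004 m, trq=6.962 -8.009 3.087 N·m.
t=1.750 s (step 175): q=-0.824 2.247 1.893 rad, dq=-1.299 0.684 -2.247 rad/s, eef=-0.012 -0.318 -0.037 m, trq=14.901 -10.870 2.888 N·m.
t=1.790 s (step 179): q=-0.854 2.272 1.806 rad, dq=-0.308 0.579 -2.109 rad/s, eef=-0.016 -0.332 -0.066 m.
final eef position (m): -0.016 -0.332 -0.066


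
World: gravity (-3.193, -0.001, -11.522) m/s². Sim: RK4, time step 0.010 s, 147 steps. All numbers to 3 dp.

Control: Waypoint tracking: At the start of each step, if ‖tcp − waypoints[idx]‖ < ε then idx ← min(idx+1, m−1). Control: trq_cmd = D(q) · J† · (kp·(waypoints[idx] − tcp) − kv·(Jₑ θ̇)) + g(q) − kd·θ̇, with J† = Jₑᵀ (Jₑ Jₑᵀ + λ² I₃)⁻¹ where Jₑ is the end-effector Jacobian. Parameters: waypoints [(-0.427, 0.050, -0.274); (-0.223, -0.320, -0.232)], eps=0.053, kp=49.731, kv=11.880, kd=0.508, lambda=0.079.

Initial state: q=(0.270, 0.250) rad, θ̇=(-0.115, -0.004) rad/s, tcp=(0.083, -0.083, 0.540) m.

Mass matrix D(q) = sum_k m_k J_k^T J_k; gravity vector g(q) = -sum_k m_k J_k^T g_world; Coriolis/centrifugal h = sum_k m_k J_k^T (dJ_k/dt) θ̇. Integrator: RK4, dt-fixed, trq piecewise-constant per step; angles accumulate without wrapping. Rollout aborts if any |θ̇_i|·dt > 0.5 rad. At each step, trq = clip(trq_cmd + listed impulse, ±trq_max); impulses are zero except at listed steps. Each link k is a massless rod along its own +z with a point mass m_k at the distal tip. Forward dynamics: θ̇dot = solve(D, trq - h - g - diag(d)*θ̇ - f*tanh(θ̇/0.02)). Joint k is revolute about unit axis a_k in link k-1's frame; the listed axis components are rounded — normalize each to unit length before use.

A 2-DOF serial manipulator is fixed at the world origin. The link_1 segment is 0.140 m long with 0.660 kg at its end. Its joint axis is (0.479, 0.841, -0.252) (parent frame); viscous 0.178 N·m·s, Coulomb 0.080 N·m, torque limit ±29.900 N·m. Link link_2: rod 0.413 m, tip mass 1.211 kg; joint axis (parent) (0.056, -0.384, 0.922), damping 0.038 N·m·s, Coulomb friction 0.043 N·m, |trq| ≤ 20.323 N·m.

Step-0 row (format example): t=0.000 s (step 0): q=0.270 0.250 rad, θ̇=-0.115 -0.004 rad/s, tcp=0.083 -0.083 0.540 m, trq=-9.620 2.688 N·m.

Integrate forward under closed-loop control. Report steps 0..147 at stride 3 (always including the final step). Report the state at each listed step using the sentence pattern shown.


t=0.030 s (step 3): q=0.259 0.274 rad, θ̇=-0.600 1.355 rad/s, tcp=0.075 -0.081 0.541 m, trq=-6.433 1.210 N·m.
t=0.060 s (step 6): q=0.234 0.322 rad, θ̇=-1.055 1.747 rad/s, tcp=0.057 -0.077 0.544 m, trq=-4.267 0.567 N·m.
t=0.090 s (step 9): q=0.197 0.377 rad, θ̇=-1.426 1.895 rad/s, tcp=0.032 -0.070 0.547 m, trq=-2.744 0.204 N·m.
t=0.120 s (step 12): q=0.150 0.435 rad, θ̇=-1.735 1.958 rad/s, tcp=0.003 -0.061 0.548 m, trq=-1.599 -0.035 N·m.
t=0.150 s (step 15): q=0.093 0.494 rad, θ̇=-2.007 1.973 rad/s, tcp=-0.031 -0.052 0.548 m, trq=-0.660 -0.209 N·m.
t=0.180 s (step 18): q=0.029 0.552 rad, θ̇=-2.257 1.946 rad/s, tcp=-0.067 -0.041 0.545 m, trq=0.174 -0.339 N·m.
t=0.210 s (step 21): q=-0.042 0.610 rad, θ̇=-2.493 1.878 rad/s, tcp=-0.106 -0.030 0.539 m, trq=0.965 -0.434 N·m.
t=0.240 s (step 24): q=-0.120 0.665 rad, θ̇=-2.716 1.767 rad/s, tcp=-0.146 -0.018 0.529 m, trq=1.745 -0.496 N·m.
t=0.270 s (step 27): q=-0.205 0.716 rad, θ̇=-2.924 1.614 rad/s, tcp=-0.188 -0.007 0.516 m, trq=2.531 -0.524 N·m.
t=0.300 s (step 30): q=-0.295 0.761 rad, θ̇=-3.111 1.419 rad/s, tcp=-0.231 0.005 0.498 m, trq=3.326 -0.519 N·m.
t=0.330 s (step 33): q=-0.391 0.800 rad, θ̇=-3.272 1.188 rad/s, tcp=-0.273 0.016 0.475 m, trq=4.126 -0.480 N·m.
t=0.360 s (step 36): q=-0.491 0.832 rad, θ̇=-3.399 0.929 rad/s, tcp=-0.314 0.026 0.448 m, trq=4.921 -0.413 N·m.
t=0.390 s (step 39): q=-0.594 0.856 rad, θ̇=-3.488 0.653 rad/s, tcp=-0.354 0.035 0.416 m, trq=5.698 -0.326 N·m.
t=0.420 s (step 42): q=-0.700 0.871 rad, θ̇=-3.534 0.373 rad/s, tcp=-0.391 0.043 0.381 m, trq=6.439 -0.227 N·m.
t=0.450 s (step 45): q=-0.806 0.879 rad, θ̇=-3.537 0.103 rad/s, tcp=-0.425 0.050 0.342 m, trq=7.127 -0.128 N·m.
t=0.480 s (step 48): q=-0.912 0.878 rad, θ̇=-3.496 -0.103 rad/s, tcp=-0.455 0.054 0.300 m, trq=7.744 -0.072 N·m.
t=0.510 s (step 51): q=-1.015 0.872 rad, θ̇=-3.416 -0.285 rad/s, tcp=-0.480 0.057 0.256 m, trq=8.277 -0.024 N·m.
t=0.540 s (step 54): q=-1.116 0.861 rad, θ̇=-3.302 -0.455 rad/s, tcp=-0.501 0.057 0.212 m, trq=8.712 0.024 N·m.
t=0.570 s (step 57): q=-1.213 0.846 rad, θ̇=-3.156 -0.595 rad/s, tcp=-0.518 0.056 0.168 m, trq=9.039 0.059 N·m.
t=0.600 s (step 60): q=-1.305 0.826 rad, θ̇=-2.986 -0.702 rad/s, tcp=-0.531 0.054 0.125 m, trq=9.258 0.076 N·m.
t=0.630 s (step 63): q=-1.392 0.804 rad, θ̇=-2.797 -0.776 rad/s, tcp=-0.539 0.050 0.084 m, trq=9.372 0.078 N·m.
t=0.660 s (step 66): q=-1.473 0.780 rad, θ̇=-2.597 -0.821 rad/s, tcp=-0.545 0.045 0.045 m, trq=9.389 0.068 N·m.
t=0.690 s (step 69): q=-1.548 0.755 rad, θ̇=-2.390 -0.843 rad/s, tcp=-0.547 0.040 0.009 m, trq=9.323 0.051 N·m.
t=0.720 s (step 72): q=-1.616 0.729 rad, θ̇=-2.183 -0.848 rad/s, tcp=-0.547 0.034 -0.024 m, trq=9.187 0.029 N·m.
t=0.750 s (step 75): q=-1.679 0.704 rad, θ̇=-1.980 -0.841 rad/s, tcp=-0.546 0.028 -0.053 m, trq=8.997 0.007 N·m.
t=0.780 s (step 78): q=-1.735 0.679 rad, θ̇=-1.784 -0.825 rad/s, tcp=-0.543 0.023 -0.080 m, trq=8.768 -0.014 N·m.
t=0.810 s (step 81): q=-1.786 0.654 rad, θ̇=-1.599 -0.804 rad/s, tcp=-0.540 0.018 -0.104 m, trq=8.515 -0.033 N·m.
t=0.840 s (step 84): q=-1.831 0.631 rad, θ̇=-1.426 -0.780 rad/s, tcp=-0.535 0.013 -0.125 m, trq=8.249 -0.048 N·m.
t=0.870 s (step 87): q=-1.872 0.608 rad, θ̇=-1.267 -0.755 rad/s, tcp=-0.531 0.008 -0.143 m, trq=7.981 -0.062 N·m.
t=0.900 s (step 90): q=-1.908 0.585 rad, θ̇=-1.122 -0.731 rad/s, tcp=-0.527 0.005 -0.159 m, trq=7.718 -0.073 N·m.
t=0.930 s (step 93): q=-1.939 0.564 rad, θ̇=-0.991 -0.707 rad/s, tcp=-0.522 0.001 -0.174 m, trq=7.466 -0.082 N·m.
t=0.960 s (step 96): q=-1.967 0.543 rad, θ̇=-0.874 -0.684 rad/s, tcp=-0.518 -0.001 -0.186 m, trq=7.230 -0.091 N·m.
t=0.990 s (step 99): q=-1.992 0.523 rad, θ̇=-0.770 -0.662 rad/s, tcp=-0.515 -0.004 -0.197 m, trq=7.011 -0.099 N·m.
t=1.020 s (step 102): q=-2.014 0.503 rad, θ̇=-0.678 -0.640 rad/s, tcp=-0.511 -0.005 -0.206 m, trq=6.811 -0.107 N·m.
t=1.050 s (step 105): q=-2.033 0.484 rad, θ̇=-0.596 -0.620 rad/s, tcp=-0.508 -0.007 -0.214 m, trq=6.631 -0.116 N·m.
t=1.080 s (step 108): q=-2.049 0.466 rad, θ̇=-0.525 -0.600 rad/s, tcp=-0.505 -0.008 -0.221 m, trq=6.469 -0.126 N·m.
t=1.110 s (step 111): q=-2.064 0.448 rad, θ̇=-0.463 -0.581 rad/s, tcp=-0.502 -0.008 -0.227 m, trq=6.326 -0.136 N·m.
t=1.140 s (step 114): q=-2.077 0.431 rad, θ̇=-0.409 -0.562 rad/s, tcp=-0.500 -0.009 -0.233 m, trq=6.200 -0.148 N·m.
t=1.170 s (step 117): q=-2.089 0.414 rad, θ̇=-0.362 -0.544 rad/s, tcp=-0.498 -0.009 -0.237 m, trq=6.089 -0.160 N·m.
t=1.200 s (step 120): q=-2.099 0.398 rad, θ̇=-0.321 -0.527 rad/s, tcp=-0.496 -0.009 -0.242 m, trq=5.992 -0.173 N·m.
t=1.230 s (step 123): q=-2.108 0.383 rad, θ̇=-0.286 -0.510 rad/s, tcp=-0.494 -0.008 -0.245 m, trq=5.908 -0.188 N·m.
t=1.260 s (step 126): q=-2.116 0.368 rad, θ̇=-0.255 -0.493 rad/s, tcp=-0.493 -0.008 -0.248 m, trq=5.836 -0.202 N·m.
t=1.290 s (step 129): q=-2.124 0.353 rad, θ̇=-0.229 -0.477 rad/s, tcp=-0.492 -0.007 -0.251 m, trq=5.774 -0.218 N·m.
t=1.320 s (step 132): q=-2.130 0.339 rad, θ̇=-0.206 -0.461 rad/s, tcp=-0.490 -0.007 -0.254 m, trq=5.720 -0.233 N·m.
t=1.350 s (step 135): q=-2.136 0.326 rad, θ̇=-0.186 -0.446 rad/s, tcp=-0.489 -0.006 -0.256 m, trq=5.674 -0.250 N·m.
t=1.380 s (step 138): q=-2.141 0.312 rad, θ̇=-0.169 -0.431 rad/s, tcp=-0.488 -0.005 -0.258 m, trq=5.635 -0.266 N·m.
t=1.410 s (step 141): q=-2.146 0.300 rad, θ̇=-0.154 -0.417 rad/s, tcp=-0.487 -0.004 -0.260 m, trq=5.601 -0.283 N·m.
t=1.440 s (step 144): q=-2.151 0.287 rad, θ̇=-0.141 -0.403 rad/s, tcp=-0.487 -0.004 -0.261 m, trq=5.573 -0.299 N·m.
t=1.470 s (step 147): q=-2.155 0.275 rad, θ̇=-0.130 -0.389 rad/s, tcp=-0.486 -0.003 -0.262 m.


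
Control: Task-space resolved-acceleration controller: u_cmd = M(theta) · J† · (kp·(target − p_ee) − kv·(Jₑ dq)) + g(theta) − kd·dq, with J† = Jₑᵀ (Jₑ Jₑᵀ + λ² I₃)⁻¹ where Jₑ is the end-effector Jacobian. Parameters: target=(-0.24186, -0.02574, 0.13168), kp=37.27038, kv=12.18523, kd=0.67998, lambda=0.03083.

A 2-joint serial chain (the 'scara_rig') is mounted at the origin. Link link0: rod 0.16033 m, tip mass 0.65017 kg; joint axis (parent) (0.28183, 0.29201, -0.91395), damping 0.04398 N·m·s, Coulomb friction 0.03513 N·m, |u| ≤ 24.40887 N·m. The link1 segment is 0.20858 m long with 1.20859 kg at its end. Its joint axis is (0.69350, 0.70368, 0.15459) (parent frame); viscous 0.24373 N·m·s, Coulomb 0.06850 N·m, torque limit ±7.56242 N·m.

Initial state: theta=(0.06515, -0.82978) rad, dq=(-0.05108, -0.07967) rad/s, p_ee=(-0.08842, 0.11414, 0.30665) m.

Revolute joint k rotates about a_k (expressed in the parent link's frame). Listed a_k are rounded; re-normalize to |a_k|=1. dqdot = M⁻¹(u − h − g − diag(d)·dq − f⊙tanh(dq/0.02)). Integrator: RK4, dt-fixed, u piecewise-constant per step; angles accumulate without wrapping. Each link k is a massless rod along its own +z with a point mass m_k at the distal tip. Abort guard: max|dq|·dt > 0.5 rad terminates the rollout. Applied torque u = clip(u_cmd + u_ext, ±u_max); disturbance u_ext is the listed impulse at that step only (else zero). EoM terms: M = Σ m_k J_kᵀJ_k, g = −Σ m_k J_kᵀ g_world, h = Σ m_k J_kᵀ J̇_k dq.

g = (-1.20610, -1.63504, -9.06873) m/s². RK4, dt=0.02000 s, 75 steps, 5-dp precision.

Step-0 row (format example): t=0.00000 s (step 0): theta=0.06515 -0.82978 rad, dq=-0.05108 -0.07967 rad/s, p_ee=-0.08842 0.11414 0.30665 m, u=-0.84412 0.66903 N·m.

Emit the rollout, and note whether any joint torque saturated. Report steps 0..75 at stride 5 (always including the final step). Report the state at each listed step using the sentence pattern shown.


t=0.10000 s (step 5): theta=-0.02662 -0.84373 rad, dq=-1.17970 -0.28210 rad/s, p_ee=-0.10730 0.11538 0.29896 m, u=0.85511 1.41148 N·m.
t=0.20000 s (step 10): theta=-0.14527 -0.87581 rad, dq=-1.17385 -0.34273 rad/s, p_ee=-0.13265 0.11540 0.28584 m, u=1.09958 1.62926 N·m.
t=0.30000 s (step 15): theta=-0.25949 -0.91063 rad, dq=-1.10830 -0.35138 rad/s, p_ee=-0.15674 0.11220 0.27146 m, u=1.25398 1.77177 N·m.
t=0.40000 s (step 20): theta=-0.36630 -0.94544 rad, dq=-1.02703 -0.34368 rad/s, p_ee=-0.17842 0.10616 0.25676 m, u=1.37477 1.88845 N·m.
t=0.50000 s (step 25): theta=-0.46455 -0.97891 rad, dq=-0.93760 -0.32508 rad/s, p_ee=-0.19723 0.09799 0.24235 m, u=1.46560 1.98168 N·m.
t=0.60000 s (step 30): theta=-0.55367 -1.01014 rad, dq=-0.84502 -0.29933 rad/s, p_ee=-0.21305 0.08847 0.22871 m, u=1.52928 2.05321 N·m.
t=0.70000 s (step 35): theta=-0.63355 -1.03858 rad, dq=-0.75343 -0.26974 rad/s, p_ee=-0.22602 0.07830 0.21616 m, u=1.57008 2.10605 N·m.
t=0.80000 s (step 40): theta=-0.70447 -1.06400 rad, dq=-0.66593 -0.23896 rad/s, p_ee=-0.23643 0.06806 0.20486 m, u=1.59285 2.14375 N·m.
t=0.90000 s (step 45): theta=-0.76694 -1.08636 rad, dq=-0.58452 -0.20885 rad/s, p_ee=-0.24466 0.05817 0.19487 m, u=1.60225 2.16977 N·m.
t=1.00000 s (step 50): theta=-0.82163 -1.10580 rad, dq=-0.51034 -0.18059 rad/s, p_ee=-0.25109 0.04888 0.18615 m, u=1.60229 2.18709 N·m.
t=1.10000 s (step 55): theta=-0.86928 -1.12253 rad, dq=-0.44377 -0.15483 rad/s, p_ee=-0.25608 0.04036 0.17861 m, u=1.59616 2.19816 N·m.
t=1.20000 s (step 60): theta=-0.91065 -1.13684 rad, dq=-0.38473 -0.13184 rad/s, p_ee=-0.25993 0.03266 0.17214 m, u=1.58628 2.20483 N·m.
t=1.30000 s (step 65): theta=-0.94648 -1.14898 rad, dq=-0.33281 -0.11162 rad/s, p_ee=-0.26289 0.02578 0.16662 m, u=1.57438 2.20851 N·m.
t=1.40000 s (step 70): theta=-0.97745 -1.15924 rad, dq=-0.28746 -0.09403 rad/s, p_ee=-0.26518 0.01970 0.16192 m, u=1.56167 2.21018 N·m.
t=1.50000 s (step 75): theta=-1.00418 -1.16786 rad, dq=-0.24802 -0.07889 rad/s, p_ee=-0.26694 0.01435 0.15794 m.
any joint saturated: no


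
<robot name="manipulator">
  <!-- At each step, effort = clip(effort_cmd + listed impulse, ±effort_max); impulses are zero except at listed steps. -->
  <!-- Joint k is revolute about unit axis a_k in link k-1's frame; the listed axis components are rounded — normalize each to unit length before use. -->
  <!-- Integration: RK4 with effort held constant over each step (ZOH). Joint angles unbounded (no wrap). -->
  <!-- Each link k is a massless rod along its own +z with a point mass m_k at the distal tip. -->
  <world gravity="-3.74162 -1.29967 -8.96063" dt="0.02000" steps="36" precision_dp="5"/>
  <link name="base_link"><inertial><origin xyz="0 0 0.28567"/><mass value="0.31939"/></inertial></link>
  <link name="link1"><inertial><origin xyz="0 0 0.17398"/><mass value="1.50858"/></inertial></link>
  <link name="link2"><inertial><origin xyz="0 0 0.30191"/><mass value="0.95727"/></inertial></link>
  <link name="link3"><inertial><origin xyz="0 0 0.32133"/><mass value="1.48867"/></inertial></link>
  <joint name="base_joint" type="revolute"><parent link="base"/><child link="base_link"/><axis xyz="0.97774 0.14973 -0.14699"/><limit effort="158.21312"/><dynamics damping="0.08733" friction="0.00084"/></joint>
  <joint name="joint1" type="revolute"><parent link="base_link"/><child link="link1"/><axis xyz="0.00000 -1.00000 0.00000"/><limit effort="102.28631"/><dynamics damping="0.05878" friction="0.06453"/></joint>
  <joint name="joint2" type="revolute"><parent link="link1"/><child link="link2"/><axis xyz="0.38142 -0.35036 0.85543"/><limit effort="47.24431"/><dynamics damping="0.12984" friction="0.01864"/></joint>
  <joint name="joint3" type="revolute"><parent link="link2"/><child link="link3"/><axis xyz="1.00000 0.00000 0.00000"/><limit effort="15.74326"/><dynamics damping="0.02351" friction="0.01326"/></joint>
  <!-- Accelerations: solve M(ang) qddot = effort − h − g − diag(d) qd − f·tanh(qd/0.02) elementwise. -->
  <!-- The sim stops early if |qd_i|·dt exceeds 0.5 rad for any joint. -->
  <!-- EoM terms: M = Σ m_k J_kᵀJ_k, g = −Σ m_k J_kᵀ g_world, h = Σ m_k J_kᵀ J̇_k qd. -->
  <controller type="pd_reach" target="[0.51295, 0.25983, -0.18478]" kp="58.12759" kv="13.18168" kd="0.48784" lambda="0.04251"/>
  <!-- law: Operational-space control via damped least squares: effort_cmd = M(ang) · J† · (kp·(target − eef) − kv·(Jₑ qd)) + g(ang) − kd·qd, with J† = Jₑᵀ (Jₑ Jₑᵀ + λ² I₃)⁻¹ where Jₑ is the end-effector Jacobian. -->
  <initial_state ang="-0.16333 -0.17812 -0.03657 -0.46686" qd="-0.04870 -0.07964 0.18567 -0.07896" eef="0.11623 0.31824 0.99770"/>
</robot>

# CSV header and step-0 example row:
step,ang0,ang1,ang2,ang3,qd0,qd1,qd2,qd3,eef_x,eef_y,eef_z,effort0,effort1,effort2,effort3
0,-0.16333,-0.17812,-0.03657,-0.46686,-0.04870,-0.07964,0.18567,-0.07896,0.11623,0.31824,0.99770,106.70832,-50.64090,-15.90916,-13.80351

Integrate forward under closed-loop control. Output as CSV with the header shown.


step,ang0,ang1,ang2,ang3,qd0,qd1,qd2,qd3,eef_x,eef_y,eef_z,effort0,effort1,effort2,effort3
1,-0.13649,-0.17514,-0.04812,-0.56318,2.64402,0.29768,-1.16730,-9.32729,0.12084,0.31807,0.98488,60.89477,-37.35569,-13.82459,-6.65155
2,-0.07265,-0.16671,-0.08349,-0.78281,3.63731,0.40405,-2.09846,-12.44077,0.13377,0.31176,0.94829,9.38846,-25.77336,-14.09902,-4.17988
3,-0.00122,-0.15951,-0.13324,-1.02882,3.47940,0.22375,-2.75846,-12.17427,0.15258,0.29669,0.89466,-19.64711,-16.80312,-11.87169,-1.80597
4,0.06238,-0.15768,-0.19518,-1.25891,2.89023,-0.06337,-3.45946,-10.90584,0.17519,0.27632,0.83130,-32.75609,-10.23849,-7.88867,1.19892
5,0.11275,-0.16193,-0.27221,-1.46116,2.15972,-0.35059,-4.31678,-9.37637,0.19986,0.25417,0.76314,-37.72987,-5.50889,-3.41744,4.14787
6,0.14807,-0.17213,-0.36712,-1.63205,1.37877,-0.64501,-5.25733,-7.74178,0.22506,0.23236,0.69348,-38.56729,-2.11201,0.77212,6.41755
7,0.16768,-0.18853,-0.48057,-1.76963,0.58452,-0.97158,-6.14926,-6.02201,0.24959,0.21216,0.62479,-37.01950,0.35393,4.30500,7.67197
8,0.17158,-0.21210,-0.60977,-1.87242,-0.19644,-1.37204,-6.78928,-4.24902,0.27258,0.19450,0.55891,-33.66557,2.21060,6.97880,7.85503
9,0.16034,-0.24463,-0.74759,-1.94001,-0.92945,-1.87768,-6.96817,-2.50304,0.29360,0.18030,0.49702,-28.61230,3.78078,8.69429,7.15060
10,0.13534,-0.28811,-0.88360,-1.97398,-1.56981,-2.47109,-6.58358,-0.89634,0.31259,0.17035,0.43953,-22.09401,5.40376,9.47346,5.90237
11,0.09883,-0.34354,-1.00704,-1.97811,-2.07862,-3.07008,-5.71309,0.46969,0.32973,0.16501,0.38615,-14.81089,7.31070,9.47790,4.48695
12,0.05362,-0.40997,-1.11013,-1.95782,-2.44178,-3.56486,-4.56784,1.53783,0.34527,0.16405,0.33619,-7.75121,9.48842,8.95935,3.19809
13,0.00248,-0.48447,-1.18963,-1.91914,-2.67241,-3.87670,-3.37483,2.30666,0.35934,0.16668,0.28907,-1.74709,11.71641,8.17204,2.18138
14,-0.05221,-0.56316,-1.24624,-1.86780,-2.79849,-3.98582,-2.29056,2.80331,0.37203,0.17187,0.24444,2.80596,13.72521,7.31059,1.48165
15,-0.10868,-0.64223,-1.28292,-1.80883,-2.85015,-3.91884,-1.38806,3.07028,0.38340,0.17857,0.20230,5.92045,15.32732,6.49719,1.07594
16,-0.16570,-0.71864,-1.30349,-1.74638,-2.85317,-3.72269,-0.68037,3.15447,0.39350,0.18590,0.16282,7.85307,16.45105,5.79175,0.90894
17,-0.22249,-0.79029,-1.31168,-1.68365,-2.82704,-3.44445,-0.14919,3.10134,0.40243,0.19325,0.12622,8.93731,17.11439,5.21025,0.91582
18,-0.27862,-0.85591,-1.31076,-1.62296,-2.78586,-3.12051,0.23110,2.95240,0.41032,0.20020,0.09265,9.45990,17.38713,4.75443,1.03530
19,-0.33386,-0.91489,-1.30342,-1.56590,-2.73773,-2.77937,0.49478,2.74154,0.41732,0.20651,0.06219,9.66908,17.34763,4.38932,1.21740
20,-0.38811,-0.96706,-1.29171,-1.51342,-2.68703,-2.43880,0.66814,2.49651,0.42356,0.21210,0.03480,9.71956,17.07391,4.08824,1.42448
21,-0.44134,-1.01254,-1.27724,-1.46598,-2.63574,-2.10953,0.77152,2.23869,0.42919,0.21698,0.01036,9.70335,16.63268,3.82967,1.63084
22,-0.49354,-1.05162,-1.26125,-1.42370,-2.58439,-1.79787,0.82095,1.98356,0.43432,0.22120,-0.01133,9.67311,16.07645,3.59572,1.82091
23,-0.54471,-1.08468,-1.24469,-1.38640,-2.53278,-1.50731,0.82908,1.74153,0.43905,0.22483,-0.03048,9.65655,15.44483,3.37264,1.98673
24,-0.59484,-1.11216,-1.22828,-1.35376,-2.48045,-1.23960,0.80605,1.51899,0.44346,0.22797,-0.04734,9.66645,14.76672,3.15046,2.12561
25,-0.64390,-1.13453,-1.21257,-1.32535,-2.42693,-0.99536,0.76007,1.31918,0.44761,0.23071,-0.06214,9.70715,14.06278,2.92240,2.23817
26,-0.69188,-1.15225,-1.19794,-1.30070,-2.37190,-0.77453,0.69786,1.14305,0.45155,0.23313,-0.07512,9.77848,13.34744,2.68425,2.32685
27,-0.73874,-1.16579,-1.18468,-1.27934,-2.31523,-0.57652,0.62493,0.99001,0.45531,0.23531,-0.08650,9.87818,12.63061,2.43377,2.39490
28,-0.78445,-1.17558,-1.17295,-1.26084,-2.25697,-0.40047,0.54574,0.85847,0.45889,0.23732,-0.09650,10.00313,11.91901,2.17022,2.44566
29,-0.82897,-1.18206,-1.16283,-1.24476,-2.19726,-0.24528,0.46381,0.74631,0.46232,0.23921,-0.10528,10.15004,11.21719,1.89399,2.48223
30,-0.87229,-1.18563,-1.15436,-1.23077,-2.13635,-0.10970,0.38191,0.65119,0.46560,0.24103,-0.11303,10.31567,10.52823,1.60626,2.50725
31,-0.91437,-1.18668,-1.14751,-1.21852,-2.07431,0.00652,0.30311,0.57132,0.46872,0.24279,-0.11989,10.50074,9.85748,1.30792,2.52261
32,-0.95520,-1.18564,-1.14213,-1.20771,-2.01035,0.09855,0.23503,0.50751,0.47168,0.24454,-0.12602,10.72617,9.22596,0.99665,2.52887
33,-0.99473,-1.18292,-1.13808,-1.19808,-1.94486,0.17637,0.17017,0.45321,0.47450,0.24627,-0.13154,10.95509,8.61059,0.68428,2.52998
34,-1.03293,-1.17876,-1.13529,-1.18946,-1.87830,0.24149,0.10901,0.40678,0.47715,0.24799,-0.13655,11.18348,8.01207,0.37310,2.52665
35,-1.06980,-1.17342,-1.13368,-1.18170,-1.81109,0.29479,0.05237,0.36706,0.47965,0.24968,-0.14111,11.40997,7.43284,0.06478,2.51929
36,-1.10533,-1.16712,-1.13316,-1.17468,-1.74352,0.33691,0.00141,0.33301,0.48199,0.25134,-0.14527,,,,


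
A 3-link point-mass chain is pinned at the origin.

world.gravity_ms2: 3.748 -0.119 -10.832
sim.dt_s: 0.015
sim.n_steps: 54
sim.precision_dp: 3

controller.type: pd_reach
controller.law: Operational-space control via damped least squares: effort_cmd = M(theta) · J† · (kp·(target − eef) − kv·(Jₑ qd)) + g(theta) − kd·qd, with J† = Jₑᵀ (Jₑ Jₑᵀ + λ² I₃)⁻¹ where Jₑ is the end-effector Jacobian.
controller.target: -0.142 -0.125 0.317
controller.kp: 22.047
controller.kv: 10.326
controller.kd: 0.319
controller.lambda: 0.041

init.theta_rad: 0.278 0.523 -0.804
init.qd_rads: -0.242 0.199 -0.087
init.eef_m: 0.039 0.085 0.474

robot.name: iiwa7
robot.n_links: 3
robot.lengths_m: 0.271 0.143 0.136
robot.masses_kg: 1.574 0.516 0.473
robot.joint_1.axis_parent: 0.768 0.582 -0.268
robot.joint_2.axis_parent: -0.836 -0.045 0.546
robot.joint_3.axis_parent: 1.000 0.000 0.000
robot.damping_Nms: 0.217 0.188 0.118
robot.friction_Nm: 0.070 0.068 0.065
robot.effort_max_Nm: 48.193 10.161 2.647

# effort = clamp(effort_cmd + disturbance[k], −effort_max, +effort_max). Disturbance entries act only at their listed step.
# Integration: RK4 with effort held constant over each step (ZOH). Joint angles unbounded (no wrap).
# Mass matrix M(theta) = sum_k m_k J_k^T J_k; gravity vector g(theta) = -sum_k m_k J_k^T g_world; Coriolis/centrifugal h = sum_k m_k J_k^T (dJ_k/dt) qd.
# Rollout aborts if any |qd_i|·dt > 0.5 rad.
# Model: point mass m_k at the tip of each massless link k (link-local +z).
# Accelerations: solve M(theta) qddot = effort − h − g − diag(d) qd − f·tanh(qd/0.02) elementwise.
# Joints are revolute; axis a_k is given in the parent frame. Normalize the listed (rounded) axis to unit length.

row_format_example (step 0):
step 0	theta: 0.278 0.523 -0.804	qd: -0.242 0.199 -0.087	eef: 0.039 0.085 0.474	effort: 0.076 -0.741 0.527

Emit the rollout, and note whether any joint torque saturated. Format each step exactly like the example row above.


step 1	theta: 0.276 0.528 -0.805	qd: -0.027 0.385 -0.208	eef: 0.038 0.086 0.473	effort: -0.380 -0.731 0.559
step 2	theta: 0.277 0.535 -0.807	qd: 0.133 0.522 -0.145	eef: 0.037 0.087 0.473	effort: -0.730 -0.701 0.519
step 3	theta: 0.280 0.543 -0.811	qd: 0.247 0.484 -0.289	eef: 0.037 0.088 0.471	effort: -1.080 -0.616 0.550
step 4	theta: 0.284 0.551 -0.814	qd: 0.357 0.573 -0.189	eef: 0.037 0.087 0.470	effort: -1.340 -0.579 0.498
step 5	theta: 0.290 0.559 -0.818	qd: 0.434 0.519 -0.308	eef: 0.038 0.087 0.469	effort: -1.619 -0.501 0.523
step 6	theta: 0.297 0.567 -0.822	qd: 0.515 0.595 -0.206	eef: 0.039 0.086 0.468	effort: -1.824 -0.470 0.473
step 7	theta: 0.306 0.576 -0.826	qd: 0.571 0.542 -0.313	eef: 0.040 0.084 0.467	effort: -2.054 -0.401 0.496
step 8	theta: 0.315 0.584 -0.830	qd: 0.633 0.612 -0.216	eef: 0.041 0.082 0.466	effort: -2.223 -0.377 0.451
step 9	theta: 0.324 0.593 -0.834	qd: 0.673 0.564 -0.314	eef: 0.043 0.080 0.465	effort: -2.419 -0.318 0.473
step 10	theta: 0.335 0.602 -0.838	qd: 0.721 0.629 -0.225	eef: 0.045 0.078 0.464	effort: -2.563 -0.299 0.432
step 11	theta: 0.346 0.611 -0.842	qd: 0.750 0.587 -0.314	eef: 0.046 0.075 0.463	effort: -2.734 -0.247 0.454
step 12	theta: 0.357 0.621 -0.846	qd: 0.787 0.647 -0.233	eef: 0.048 0.073 0.462	effort: -2.861 -0.232 0.418
step 13	theta: 0.369 0.630 -0.850	qd: 0.809 0.611 -0.313	eef: 0.050 0.070 0.461	effort: -3.014 -0.186 0.437
step 14	theta: 0.382 0.640 -0.854	qd: 0.838 0.666 -0.242	eef: 0.053 0.067 0.459	effort: -3.130 -0.173 0.405
step 15	theta: 0.394 0.649 -0.858	qd: 0.854 0.635 -0.313	eef: 0.055 0.064 0.458	effort: -3.269 -0.132 0.423
step 16	theta: 0.407 0.659 -0.862	qd: 0.877 0.684 -0.251	eef: 0.057 0.061 0.457	effort: -3.377 -0.119 0.395
step 17	theta: 0.421 0.669 -0.867	qd: 0.888 0.659 -0.312	eef: 0.059 0.058 0.456	effort: -3.505 -0.083 0.410
step 18	theta: 0.434 0.679 -0.871	qd: 0.905 0.702 -0.258	eef: 0.061 0.055 0.454	effort: -3.608 -0.071 0.387
step 19	theta: 0.448 0.690 -0.875	qd: 0.912 0.681 -0.311	eef: 0.063 0.052 0.453	effort: -3.728 -0.038 0.400
step 20	theta: 0.461 0.700 -0.880	qd: 0.925 0.719 -0.265	eef: 0.066 0.048 0.451	effort: -3.827 -0.026 0.379
step 21	theta: 0.475 0.711 -0.884	qd: 0.930 0.702 -0.309	eef: 0.068 0.045 0.450	effort: -3.940 0.004 0.390
step 22	theta: 0.489 0.722 -0.888	qd: 0.939 0.734 -0.271	eef: 0.070 0.042 0.448	effort: -4.035 0.017 0.373
step 23	theta: 0.503 0.733 -0.893	qd: 0.940 0.721 -0.307	eef: 0.072 0.038 0.446	effort: -4.142 0.043 0.381
step 24	theta: 0.518 0.744 -0.897	qd: 0.946 0.747 -0.276	eef: 0.074 0.035 0.445	effort: -4.234 0.056 0.367
step 25	theta: 0.532 0.755 -0.901	qd: 0.945 0.737 -0.304	eef: 0.076 0.032 0.443	effort: -4.334 0.081 0.373
step 26	theta: 0.546 0.766 -0.906	qd: 0.948 0.759 -0.279	eef: 0.078 0.028 0.441	effort: -4.423 0.094 0.361
step 27	theta: 0.560 0.777 -0.910	qd: 0.945 0.751 -0.301	eef: 0.080 0.025 0.439	effort: -4.518 0.116 0.366
step 28	theta: 0.574 0.789 -0.914	qd: 0.945 0.768 -0.281	eef: 0.081 0.022 0.437	effort: -4.604 0.129 0.357
step 29	theta: 0.588 0.800 -0.919	qd: 0.940 0.763 -0.298	eef: 0.083 0.018 0.435	effort: -4.693 0.149 0.360
step 30	theta: 0.602 0.812 -0.923	qd: 0.937 0.776 -0.282	eef: 0.085 0.015 0.433	effort: -4.775 0.162 0.352
step 31	theta: 0.616 0.823 -0.927	qd: 0.931 0.772 -0.294	eef: 0.086 0.012 0.431	effort: -4.858 0.180 0.355
step 32	theta: 0.630 0.835 -0.932	qd: 0.926 0.783 -0.281	eef: 0.088 0.009 0.429	effort: -4.936 0.192 0.349
step 33	theta: 0.644 0.847 -0.936	qd: 0.919 0.780 -0.290	eef: 0.089 0.006 0.427	effort: -5.014 0.209 0.350
step 34	theta: 0.658 0.858 -0.940	qd: 0.912 0.788 -0.280	eef: 0.090 0.003 0.425	effort: -5.086 0.221 0.346
step 35	theta: 0.672 0.870 -0.944	qd: 0.903 0.786 -0.285	eef: 0.092 -0.000 0.423	effort: -5.159 0.235 0.346
step 36	theta: 0.685 0.882 -0.949	qd: 0.894 0.792 -0.277	eef: 0.093 -0.003 0.421	effort: -5.227 0.247 0.343
step 37	theta: 0.698 0.894 -0.953	qd: 0.884 0.790 -0.280	eef: 0.094 -0.006 0.418	effort: -5.294 0.260 0.343
step 38	theta: 0.712 0.906 -0.957	qd: 0.874 0.794 -0.273	eef: 0.095 -0.009 0.416	effort: -5.357 0.270 0.341
step 39	theta: 0.725 0.918 -0.961	qd: 0.862 0.793 -0.274	eef: 0.096 -0.012 0.414	effort: -5.418 0.282 0.341
step 40	theta: 0.737 0.930 -0.965	qd: 0.851 0.795 -0.269	eef: 0.097 -0.015 0.412	effort: -5.476 0.292 0.339
step 41	theta: 0.750 0.942 -0.969	qd: 0.839 0.794 -0.269	eef: 0.098 -0.017 0.409	effort: -5.532 0.302 0.339
step 42	theta: 0.763 0.954 -0.973	qd: 0.827 0.796 -0.264	eef: 0.098 -0.020 0.407	effort: -5.585 0.311 0.338
step 43	theta: 0.775 0.965 -0.977	qd: 0.814 0.795 -0.262	eef: 0.099 -0.022 0.405	effort: -5.636 0.320 0.338
step 44	theta: 0.787 0.977 -0.981	qd: 0.800 0.795 -0.258	eef: 0.099 -0.025 0.403	effort: -5.684 0.328 0.337
step 45	theta: 0.799 0.989 -0.985	qd: 0.787 0.794 -0.256	eef: 0.100 -0.027 0.401	effort: -5.730 0.336 0.337
step 46	theta: 0.811 1.001 -0.989	qd: 0.773 0.794 -0.252	eef: 0.100 -0.029 0.398	effort: -5.774 0.343 0.337
step 47	theta: 0.822 1.013 -0.992	qd: 0.759 0.793 -0.249	eef: 0.101 -0.032 0.396	effort: -5.815 0.350 0.337
step 48	theta: 0.833 1.025 -0.996	qd: 0.745 0.792 -0.245	eef: 0.101 -0.034 0.394	effort: -5.854 0.356 0.338
step 49	theta: 0.844 1.037 -1.000	qd: 0.731 0.790 -0.242	eef: 0.101 -0.036 0.392	effort: -5.891 0.362 0.338
step 50	theta: 0.855 1.049 -1.003	qd: 0.716 0.789 -0.238	eef: 0.101 -0.038 0.390	effort: -5.925 0.367 0.338
step 51	theta: 0.866 1.061 -1.007	qd: 0.701 0.787 -0.234	eef: 0.101 -0.040 0.387	effort: -5.958 0.372 0.339
step 52	theta: 0.876 1.072 -1.010	qd: 0.687 0.786 -0.230	eef: 0.101 -0.042 0.385	effort: -5.989 0.376 0.340
step 53	theta: 0.886 1.084 -1.014	qd: 0.672 0.784 -0.227	eef: 0.101 -0.044 0.383	effort: -6.017 0.380 0.341
step 54	theta: 0.896 1.096 -1.017	qd: 0.657 0.782 -0.223	eef: 0.101 -0.046 0.381
any joint saturated: no


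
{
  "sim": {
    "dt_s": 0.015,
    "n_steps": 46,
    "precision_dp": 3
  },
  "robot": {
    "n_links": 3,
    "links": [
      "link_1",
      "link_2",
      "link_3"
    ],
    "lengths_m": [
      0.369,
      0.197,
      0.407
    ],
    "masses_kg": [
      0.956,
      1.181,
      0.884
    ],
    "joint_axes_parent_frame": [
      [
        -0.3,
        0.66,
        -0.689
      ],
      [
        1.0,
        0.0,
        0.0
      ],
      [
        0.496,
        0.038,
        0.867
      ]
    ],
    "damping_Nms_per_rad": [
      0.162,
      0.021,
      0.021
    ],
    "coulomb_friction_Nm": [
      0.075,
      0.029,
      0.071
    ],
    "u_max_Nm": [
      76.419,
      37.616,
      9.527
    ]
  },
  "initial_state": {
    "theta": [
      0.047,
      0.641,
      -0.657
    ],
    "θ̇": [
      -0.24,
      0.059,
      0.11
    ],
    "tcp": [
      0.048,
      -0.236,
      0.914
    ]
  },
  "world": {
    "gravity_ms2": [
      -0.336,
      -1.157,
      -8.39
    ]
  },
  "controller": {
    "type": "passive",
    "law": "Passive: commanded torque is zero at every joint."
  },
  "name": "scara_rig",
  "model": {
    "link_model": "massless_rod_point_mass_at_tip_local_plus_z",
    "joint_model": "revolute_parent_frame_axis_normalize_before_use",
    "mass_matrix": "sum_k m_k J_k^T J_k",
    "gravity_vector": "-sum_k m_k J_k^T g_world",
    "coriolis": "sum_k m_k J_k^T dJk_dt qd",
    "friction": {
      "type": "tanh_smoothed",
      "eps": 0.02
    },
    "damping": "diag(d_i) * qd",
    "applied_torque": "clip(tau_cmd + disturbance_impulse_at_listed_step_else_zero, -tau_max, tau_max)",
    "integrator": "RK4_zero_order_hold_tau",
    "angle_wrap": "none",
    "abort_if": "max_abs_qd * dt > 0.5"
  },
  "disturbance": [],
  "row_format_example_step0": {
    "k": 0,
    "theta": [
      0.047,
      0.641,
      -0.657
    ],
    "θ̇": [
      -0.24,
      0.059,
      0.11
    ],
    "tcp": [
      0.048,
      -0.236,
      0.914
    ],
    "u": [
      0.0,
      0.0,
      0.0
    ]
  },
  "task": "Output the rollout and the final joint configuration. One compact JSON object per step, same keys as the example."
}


{"k":1,"theta":[0.043,0.644,-0.66],"\u03b8\u0307":[-0.274,0.334,-0.425],"tcp":[0.046,-0.238,0.913],"u":[0.0,0.0,0.0]}
{"k":2,"theta":[0.039,0.651,-0.67],"\u03b8\u0307":[-0.305,0.593,-0.889],"tcp":[0.045,-0.241,0.912],"u":[0.0,0.0,0.0]}
{"k":3,"theta":[0.034,0.662,-0.686],"\u03b8\u0307":[-0.339,0.842,-1.318],"tcp":[0.044,-0.245,0.91],"u":[0.0,0.0,0.0]}
{"k":4,"theta":[0.029,0.676,-0.709],"\u03b8\u0307":[-0.377,1.079,-1.709],"tcp":[0.044,-0.251,0.907],"u":[0.0,0.0,0.0]}
{"k":5,"theta":[0.023,0.694,-0.737],"\u03b8\u0307":[-0.419,1.305,-2.059],"tcp":[0.045,-0.257,0.903],"u":[0.0,0.0,0.0]}
{"k":6,"theta":[0.016,0.715,-0.771],"\u03b8\u0307":[-0.466,1.518,-2.367],"tcp":[0.045,-0.265,0.899],"u":[0.0,0.0,0.0]}
{"k":7,"theta":[0.009,0.74,-0.808],"\u03b8\u0307":[-0.519,1.719,-2.631],"tcp":[0.046,-0.273,0.894],"u":[0.0,0.0,0.0]}
{"k":8,"theta":[0.0,0.767,-0.849],"\u03b8\u0307":[-0.578,1.91,-2.851],"tcp":[0.048,-0.283,0.888],"u":[0.0,0.0,0.0]}
{"k":9,"theta":[-0.009,0.797,-0.893],"\u03b8\u0307":[-0.644,2.091,-3.028],"tcp":[0.05,-0.294,0.881],"u":[0.0,0.0,0.0]}
{"k":10,"theta":[-0.019,0.829,-0.94],"\u03b8\u0307":[-0.716,2.264,-3.161],"tcp":[0.052,-0.305,0.872],"u":[0.0,0.0,0.0]}
{"k":11,"theta":[-0.03,0.865,-0.988],"\u03b8\u0307":[-0.796,2.43,-3.247],"tcp":[0.055,-0.318,0.863],"u":[0.0,0.0,0.0]}
{"k":12,"theta":[-0.043,0.902,-1.037],"\u03b8\u0307":[-0.883,2.592,-3.286],"tcp":[0.058,-0.332,0.852],"u":[0.0,0.0,0.0]}
{"k":13,"theta":[-0.057,0.942,-1.086],"\u03b8\u0307":[-0.98,2.75,-3.274],"tcp":[0.062,-0.347,0.84],"u":[0.0,0.0,0.0]}
{"k":14,"theta":[-0.072,0.985,-1.135],"\u03b8\u0307":[-1.087,2.906,-3.206],"tcp":[0.065,-0.363,0.826],"u":[0.0,0.0,0.0]}
{"k":15,"theta":[-0.089,1.03,-1.182],"\u03b8\u0307":[-1.205,3.061,-3.076],"tcp":[0.069,-0.38,0.81],"u":[0.0,0.0,0.0]}
{"k":16,"theta":[-0.109,1.077,-1.227],"\u03b8\u0307":[-1.338,3.214,-2.874],"tcp":[0.074,-0.398,0.793],"u":[0.0,0.0,0.0]}
{"k":17,"theta":[-0.13,1.126,-1.268],"\u03b8\u0307":[-1.487,3.364,-2.59],"tcp":[0.078,-0.416,0.773],"u":[0.0,0.0,0.0]}
{"k":18,"theta":[-0.153,1.178,-1.304],"\u03b8\u0307":[-1.656,3.509,-2.21],"tcp":[0.082,-0.435,0.752],"u":[0.0,0.0,0.0]}
{"k":19,"theta":[-0.179,1.231,-1.334],"\u03b8\u0307":[-1.848,3.643,-1.716],"tcp":[0.087,-0.455,0.728],"u":[0.0,0.0,0.0]}
{"k":20,"theta":[-0.209,1.287,-1.355],"\u03b8\u0307":[-2.066,3.758,-1.088],"tcp":[0.091,-0.475,0.701],"u":[0.0,0.0,0.0]}
{"k":21,"theta":[-0.242,1.344,-1.366],"\u03b8\u0307":[-2.315,3.841,-0.301],"tcp":[0.095,-0.495,0.673],"u":[0.0,0.0,0.0]}
{"k":22,"theta":[-0.279,1.402,-1.363],"\u03b8\u0307":[-2.607,3.878,0.608],"tcp":[0.1,-0.515,0.641],"u":[0.0,0.0,0.0]}
{"k":23,"theta":[-0.32,1.46,-1.346],"\u03b8\u0307":[-2.932,3.84,1.729],"tcp":[0.104,-0.534,0.607],"u":[0.0,0.0,0.0]}
{"k":24,"theta":[-0.367,1.516,-1.31],"\u03b8\u0307":[-3.281,3.691,3.113],"tcp":[0.108,-0.554,0.57],"u":[0.0,0.0,0.0]}
{"k":25,"theta":[-0.418,1.57,-1.251],"\u03b8\u0307":[-3.643,3.384,4.809],"tcp":[0.113,-0.573,0.531],"u":[0.0,0.0,0.0]}
{"k":26,"theta":[-0.476,1.617,-1.164],"\u03b8\u0307":[-3.998,2.861,6.899],"tcp":[0.118,-0.591,0.488],"u":[0.0,0.0,0.0]}
{"k":27,"theta":[-0.538,1.654,-1.042],"\u03b8\u0307":[-4.313,2.037,9.547],"tcp":[0.125,-0.608,0.442],"u":[0.0,0.0,0.0]}
{"k":28,"theta":[-0.605,1.676,-0.873],"\u03b8\u0307":[-4.531,0.774,13.137],"tcp":[0.132,-0.623,0.393],"u":[0.0,0.0,0.0]}
{"k":29,"theta":[-0.673,1.674,-0.638],"\u03b8\u0307":[-4.517,-1.218,18.681],"tcp":[0.143,-0.634,0.341],"u":[0.0,0.0,0.0]}
{"k":30,"theta":[-0.737,1.633,-0.292],"\u03b8\u0307":[-3.717,-4.179,27.801],"tcp":[0.16,-0.637,0.288],"u":[0.0,0.0,0.0]}
{"k":31,"theta":[-0.778,1.574,0.129],"\u03b8\u0307":[-1.861,-2.654,25.181],"tcp":[0.191,-0.62,0.243],"u":[0.0,0.0,0.0]}
{"k":32,"theta":[-0.802,1.563,0.431],"\u03b8\u0307":[-1.623,0.765,15.926],"tcp":[0.227,-0.586,0.21],"u":[0.0,0.0,0.0]}
{"k":33,"theta":[-0.829,1.59,0.626],"\u03b8\u0307":[-2.052,2.68,10.492],"tcp":[0.262,-0.546,0.181],"u":[0.0,0.0,0.0]}
{"k":34,"theta":[-0.865,1.64,0.752],"\u03b8\u0307":[-2.684,3.941,6.486],"tcp":[0.292,-0.503,0.154],"u":[0.0,0.0,0.0]}
{"k":35,"theta":[-0.91,1.706,0.822],"\u03b8\u0307":[-3.421,4.888,2.889],"tcp":[0.317,-0.458,0.126],"u":[0.0,0.0,0.0]}
{"k":36,"theta":[-0.968,1.786,0.839],"\u03b8\u0307":[-4.214,5.679,-0.681],"tcp":[0.338,-0.411,0.099],"u":[0.0,0.0,0.0]}
{"k":37,"theta":[-1.037,1.877,0.802],"\u03b8\u0307":[-5.002,6.431,-4.324],"tcp":[0.355,-0.362,0.071],"u":[0.0,0.0,0.0]}
{"k":38,"theta":[-1.117,1.979,0.707],"\u03b8\u0307":[-5.753,7.327,-8.364],"tcp":[0.367,-0.313,0.045],"u":[0.0,0.0,0.0]}
{"k":39,"theta":[-1.209,2.098,0.547],"\u03b8\u0307":[-6.351,8.607,-13.152],"tcp":[0.375,-0.264,0.02],"u":[0.0,0.0,0.0]}
{"k":40,"theta":[-1.306,2.241,0.307],"\u03b8\u0307":[-6.45,10.511,-18.961],"tcp":[0.379,-0.214,-0.001],"u":[0.0,0.0,0.0]}
{"k":41,"theta":[-1.395,2.412,-0.011],"\u03b8\u0307":[-5.314,11.951,-22.239],"tcp":[0.378,-0.162,-0.013],"u":[0.0,0.0,0.0]}
{"k":42,"theta":[-1.464,2.584,-0.315],"\u03b8\u0307":[-4.029,10.708,-17.513],"tcp":[0.37,-0.107,-0.013],"u":[0.0,0.0,0.0]}
{"k":43,"theta":[-1.522,2.732,-0.536],"\u03b8\u0307":[-3.821,9.121,-12.307],"tcp":[0.353,-0.05,-0.007],"u":[0.0,0.0,0.0]}
{"k":44,"theta":[-1.581,2.86,-0.692],"\u03b8\u0307":[-4.099,8.045,-8.753],"tcp":[0.327,0.007,0.001],"u":[0.0,0.0,0.0]}
{"k":45,"theta":[-1.646,2.975,-0.805],"\u03b8\u0307":[-4.503,7.356,-6.4],"tcp":[0.294,0.06,0.009],"u":[0.0,0.0,0.0]}
{"k":46,"theta":[-1.716,3.082,-0.889],"\u03b8\u0307":[-4.884,6.932,-4.93],"tcp":[0.253,0.108,0.016]}
{"summary": "final theta (rad): -1.716 3.082 -0.889"}
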